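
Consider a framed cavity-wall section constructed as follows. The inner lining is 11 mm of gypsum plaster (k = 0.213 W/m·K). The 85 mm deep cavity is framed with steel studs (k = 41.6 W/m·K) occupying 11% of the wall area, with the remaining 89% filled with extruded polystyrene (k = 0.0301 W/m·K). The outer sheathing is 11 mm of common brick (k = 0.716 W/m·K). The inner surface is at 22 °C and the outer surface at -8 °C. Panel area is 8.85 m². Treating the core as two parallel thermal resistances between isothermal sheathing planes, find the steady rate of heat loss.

Sheathing layers in series; stud and cavity paths in parallel between them.
R_inner = 0.011/(0.213×8.85) = 0.005835 K/W
R_stud  = 0.085/(41.6×0.11×8.85) = 0.002099 K/W
R_cav   = 0.085/(0.0301×0.89×8.85) = 0.3585 K/W
1/R_core = 1/R_stud + 1/R_cav → R_core = 0.002087 K/W
R_outer = 0.011/(0.716×8.85) = 0.001736 K/W
R_total = 0.009658 K/W
Q = ΔT/R_total = 30/0.009658

Q ≈ 3110 W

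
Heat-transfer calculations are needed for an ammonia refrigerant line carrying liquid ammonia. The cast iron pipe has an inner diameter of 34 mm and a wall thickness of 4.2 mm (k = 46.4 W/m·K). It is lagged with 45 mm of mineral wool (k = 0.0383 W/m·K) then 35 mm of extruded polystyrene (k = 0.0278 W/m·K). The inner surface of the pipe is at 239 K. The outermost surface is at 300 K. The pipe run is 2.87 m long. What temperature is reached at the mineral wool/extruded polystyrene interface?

Radial resistances (cylindrical: R_cond = ln(r_o/r_i)/(2πkL), R_conv = 1/(h·2πrL)):
R_cast iron pipe wall = ln(21.2/17)/(2π×46.4×2.87) = 2.639×10^-4 K/W
R_mineral wool = ln(66.2/21.2)/(2π×0.0383×2.87) = 1.649 K/W
R_extruded polystyrene = ln(101.2/66.2)/(2π×0.0278×2.87) = 0.8466 K/W
R_total = 2.496 K/W
Q = ΔT/R_total = 61/2.496
Q = 24.4 W
T_interface = T_inner + Q·ΣR(inner→interface) = 239 + 24.4×1.649

T ≈ 279 K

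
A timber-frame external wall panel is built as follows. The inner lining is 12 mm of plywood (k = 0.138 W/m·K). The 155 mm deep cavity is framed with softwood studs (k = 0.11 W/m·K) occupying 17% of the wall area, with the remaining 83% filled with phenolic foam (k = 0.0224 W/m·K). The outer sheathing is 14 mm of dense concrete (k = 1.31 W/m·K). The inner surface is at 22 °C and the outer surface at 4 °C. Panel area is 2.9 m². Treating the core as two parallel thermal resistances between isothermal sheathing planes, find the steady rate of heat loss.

Q ≈ 12.3 W

Sheathing layers in series; stud and cavity paths in parallel between them.
R_inner = 0.012/(0.138×2.9) = 0.02999 K/W
R_stud  = 0.155/(0.11×0.17×2.9) = 2.858 K/W
R_cav   = 0.155/(0.0224×0.83×2.9) = 2.875 K/W
1/R_core = 1/R_stud + 1/R_cav → R_core = 1.433 K/W
R_outer = 0.014/(1.31×2.9) = 0.003685 K/W
R_total = 1.467 K/W
Q = ΔT/R_total = 18/1.467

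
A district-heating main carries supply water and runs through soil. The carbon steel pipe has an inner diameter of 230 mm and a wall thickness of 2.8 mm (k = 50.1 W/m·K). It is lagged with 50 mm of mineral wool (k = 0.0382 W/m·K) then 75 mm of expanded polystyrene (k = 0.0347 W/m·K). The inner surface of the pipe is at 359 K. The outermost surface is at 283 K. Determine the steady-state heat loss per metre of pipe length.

For a radial system each layer contributes R = ln(r_out/r_in)/(2πkL); films add R = 1/(hA).
R_carbon steel pipe wall = ln(117.8/115)/(2π×50.1×1) = 7.642×10^-5 K/W
R_mineral wool = ln(167.8/117.8)/(2π×0.0382×1) = 1.474 K/W
R_expanded polystyrene = ln(242.8/167.8)/(2π×0.0347×1) = 1.695 K/W
R_total = 3.169 K/W
Q = ΔT/R_total = 76/3.169

q′ ≈ 24 W/m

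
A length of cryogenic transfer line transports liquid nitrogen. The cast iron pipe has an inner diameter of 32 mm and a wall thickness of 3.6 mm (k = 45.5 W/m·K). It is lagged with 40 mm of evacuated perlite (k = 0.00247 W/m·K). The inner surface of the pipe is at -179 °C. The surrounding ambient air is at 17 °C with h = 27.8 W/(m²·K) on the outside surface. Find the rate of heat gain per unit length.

q′ ≈ 2.73 W/m

Cylindrical conduction, so R = ln(r₂/r₁)/(2πkL) per layer, in series:
R_cast iron pipe wall = ln(19.6/16)/(2π×45.5×1) = 7.099×10^-4 K/W
R_evacuated perlite = ln(59.6/19.6)/(2π×0.00247×1) = 71.66 K/W
R_outer film = 1/(h_o·2πr_oL) = 1/(27.8×2π×0.0596×1) = 0.09606 K/W
R_total = 71.76 K/W
Q = ΔT/R_total = 196/71.76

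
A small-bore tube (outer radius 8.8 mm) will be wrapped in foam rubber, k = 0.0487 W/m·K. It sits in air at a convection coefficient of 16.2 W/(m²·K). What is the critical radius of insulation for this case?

r_cr ≈ 3.01 mm

For a cylinder r_cr = k/h = 0.0487/16.2
r_cr = 3.01 mm; since the bare radius (8.8 mm) is above r_cr, any added insulation will reduce heat loss.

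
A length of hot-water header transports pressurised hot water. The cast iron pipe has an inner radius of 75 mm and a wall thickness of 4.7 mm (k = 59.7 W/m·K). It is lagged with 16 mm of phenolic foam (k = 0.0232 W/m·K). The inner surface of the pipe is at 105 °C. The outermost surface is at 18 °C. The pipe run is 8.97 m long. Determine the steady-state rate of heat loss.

Q ≈ 622 W

For a radial system each layer contributes R = ln(r_out/r_in)/(2πkL); films add R = 1/(hA).
R_cast iron pipe wall = ln(79.7/75)/(2π×59.7×8.97) = 1.806×10^-5 K/W
R_phenolic foam = ln(95.7/79.7)/(2π×0.0232×8.97) = 0.1399 K/W
R_total = 0.1399 K/W
Q = ΔT/R_total = 87/0.1399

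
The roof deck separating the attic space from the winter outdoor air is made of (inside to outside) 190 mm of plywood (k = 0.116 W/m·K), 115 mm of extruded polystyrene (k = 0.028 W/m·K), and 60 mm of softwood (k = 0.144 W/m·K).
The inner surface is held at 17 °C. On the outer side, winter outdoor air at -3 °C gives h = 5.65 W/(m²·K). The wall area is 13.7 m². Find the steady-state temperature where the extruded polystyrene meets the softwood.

T ≈ -1.13 °C

Thermal resistances in series:
R_plywood = L/(kA) = 0.19/(0.116×13.7) = 0.1196 K/W
R_extruded polystyrene = L/(kA) = 0.115/(0.028×13.7) = 0.2998 K/W
R_softwood = L/(kA) = 0.06/(0.144×13.7) = 0.03041 K/W
R_outer film = 1/(h_o·A) = 1/(5.65×13.7) = 0.01292 K/W
R_total = 0.4627 K/W;  Q = ΔT/R_total = 20/0.4627 = 43.23 W
T_interface = T_inner − Q·ΣR(inner→interface) = 17 − 43.2×0.4193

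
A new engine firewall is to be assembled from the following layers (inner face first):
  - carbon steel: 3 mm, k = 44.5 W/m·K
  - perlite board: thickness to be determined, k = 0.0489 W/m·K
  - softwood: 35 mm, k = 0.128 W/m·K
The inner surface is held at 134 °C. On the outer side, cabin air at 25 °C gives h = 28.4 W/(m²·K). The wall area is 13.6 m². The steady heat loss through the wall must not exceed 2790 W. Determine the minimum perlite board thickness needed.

Treating each layer as a thermal resistance in series:
R_carbon steel = L/(kA) = 0.003/(44.5×13.6) = 4.957×10^-6 K/W
R_softwood = L/(kA) = 0.035/(0.128×13.6) = 0.02011 K/W
R_outer film = 1/(h_o·A) = 1/(28.4×13.6) = 0.002589 K/W
Sum of the known resistances R_other = 0.0227 K/W
Required total resistance R_tot = ΔT/Q_allow = 109/2790 = 0.03907 K/W
R_perlite board = R_tot − R_other = 0.01637 K/W
L = R·k·A = 0.01637×0.0489×13.6

L ≈ 10.9 mm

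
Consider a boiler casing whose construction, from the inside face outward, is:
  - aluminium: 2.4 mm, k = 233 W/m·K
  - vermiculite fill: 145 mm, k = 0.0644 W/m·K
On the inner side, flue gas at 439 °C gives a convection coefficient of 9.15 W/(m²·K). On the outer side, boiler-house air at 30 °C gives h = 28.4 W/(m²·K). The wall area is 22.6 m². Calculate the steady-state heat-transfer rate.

Model the wall as resistances in series:
R_inner film = 1/(h_i·A) = 1/(9.15×22.6) = 0.004836 K/W
R_aluminium = L/(kA) = 0.0024/(233×22.6) = 4.558×10^-7 K/W
R_vermiculite fill = L/(kA) = 0.145/(0.0644×22.6) = 0.09963 K/W
R_outer film = 1/(h_o·A) = 1/(28.4×22.6) = 0.001558 K/W
R_total = 0.106 K/W
Q = ΔT / R_total = 409 / 0.106

Q ≈ 3860 W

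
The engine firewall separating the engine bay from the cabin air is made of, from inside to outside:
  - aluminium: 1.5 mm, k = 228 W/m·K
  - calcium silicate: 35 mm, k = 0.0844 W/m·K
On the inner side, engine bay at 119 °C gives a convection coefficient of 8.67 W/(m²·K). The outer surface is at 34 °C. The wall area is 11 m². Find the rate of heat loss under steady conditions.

Series thermal resistances:
R_inner film = 1/(h_i·A) = 1/(8.67×11) = 0.01049 K/W
R_aluminium = L/(kA) = 0.0015/(228×11) = 5.981×10^-7 K/W
R_calcium silicate = L/(kA) = 0.035/(0.0844×11) = 0.0377 K/W
R_total = 0.04819 K/W
Q = ΔT / R_total = 85 / 0.04819

Q ≈ 1760 W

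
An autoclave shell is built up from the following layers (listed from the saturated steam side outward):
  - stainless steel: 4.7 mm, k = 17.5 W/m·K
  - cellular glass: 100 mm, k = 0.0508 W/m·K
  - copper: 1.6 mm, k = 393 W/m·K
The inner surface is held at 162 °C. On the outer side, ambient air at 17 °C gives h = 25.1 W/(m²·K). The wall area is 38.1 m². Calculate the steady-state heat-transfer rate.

Series thermal resistances:
R_stainless steel = L/(kA) = 0.0047/(17.5×38.1) = 7.049×10^-6 K/W
R_cellular glass = L/(kA) = 0.1/(0.0508×38.1) = 0.05167 K/W
R_copper = L/(kA) = 0.0016/(393×38.1) = 1.069×10^-7 K/W
R_outer film = 1/(h_o·A) = 1/(25.1×38.1) = 0.001046 K/W
R_total = 0.05272 K/W
Q = ΔT / R_total = 145 / 0.05272

Q ≈ 2750 W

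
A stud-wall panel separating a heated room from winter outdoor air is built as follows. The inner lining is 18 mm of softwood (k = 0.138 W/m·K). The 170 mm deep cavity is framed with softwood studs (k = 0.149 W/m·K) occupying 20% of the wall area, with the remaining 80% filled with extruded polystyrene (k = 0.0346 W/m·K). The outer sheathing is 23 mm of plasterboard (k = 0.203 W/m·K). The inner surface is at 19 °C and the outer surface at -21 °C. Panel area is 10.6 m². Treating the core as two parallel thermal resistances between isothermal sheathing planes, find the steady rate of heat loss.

Sheathing layers in series; stud and cavity paths in parallel between them.
R_inner = 0.018/(0.138×10.6) = 0.01231 K/W
R_stud  = 0.17/(0.149×0.2×10.6) = 0.5382 K/W
R_cav   = 0.17/(0.0346×0.8×10.6) = 0.5794 K/W
1/R_core = 1/R_stud + 1/R_cav → R_core = 0.279 K/W
R_outer = 0.023/(0.203×10.6) = 0.01069 K/W
R_total = 0.302 K/W
Q = ΔT/R_total = 40/0.302

Q ≈ 132 W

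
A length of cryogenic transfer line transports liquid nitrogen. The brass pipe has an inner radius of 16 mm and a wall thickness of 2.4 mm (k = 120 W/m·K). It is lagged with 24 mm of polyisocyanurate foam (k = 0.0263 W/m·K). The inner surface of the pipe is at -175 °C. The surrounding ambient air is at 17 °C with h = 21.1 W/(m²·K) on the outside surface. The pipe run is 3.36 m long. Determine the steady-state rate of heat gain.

Q ≈ 123 W

Cylindrical conduction, so R = ln(r₂/r₁)/(2πkL) per layer, in series:
R_brass pipe wall = ln(18.4/16)/(2π×120×3.36) = 5.517×10^-5 K/W
R_polyisocyanurate foam = ln(42.4/18.4)/(2π×0.0263×3.36) = 1.504 K/W
R_outer film = 1/(h_o·2πr_oL) = 1/(21.1×2π×0.0424×3.36) = 0.05295 K/W
R_total = 1.557 K/W
Q = ΔT/R_total = 192/1.557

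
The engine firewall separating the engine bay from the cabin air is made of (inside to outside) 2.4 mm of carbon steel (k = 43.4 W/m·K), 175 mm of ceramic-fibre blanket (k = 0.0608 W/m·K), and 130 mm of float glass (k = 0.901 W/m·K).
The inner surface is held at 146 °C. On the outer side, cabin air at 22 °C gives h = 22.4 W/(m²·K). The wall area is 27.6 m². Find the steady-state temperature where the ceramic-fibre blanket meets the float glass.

Series thermal resistances:
R_carbon steel = L/(kA) = 0.0024/(43.4×27.6) = 2.004×10^-6 K/W
R_ceramic-fibre blanket = L/(kA) = 0.175/(0.0608×27.6) = 0.1043 K/W
R_float glass = L/(kA) = 0.13/(0.901×27.6) = 0.005228 K/W
R_outer film = 1/(h_o·A) = 1/(22.4×27.6) = 0.001617 K/W
R_total = 0.1111 K/W;  Q = ΔT/R_total = 124/0.1111 = 1116 W
T_interface = T_inner − Q·ΣR(inner→interface) = 146 − 1120×0.1043

T ≈ 29.6 °C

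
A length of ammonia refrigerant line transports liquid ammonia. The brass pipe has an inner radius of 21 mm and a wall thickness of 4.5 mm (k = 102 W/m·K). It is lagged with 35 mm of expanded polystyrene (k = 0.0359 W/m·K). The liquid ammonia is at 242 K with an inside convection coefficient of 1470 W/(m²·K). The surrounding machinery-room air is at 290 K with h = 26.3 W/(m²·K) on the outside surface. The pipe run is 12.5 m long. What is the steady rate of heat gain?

Treating each annulus and film as a series resistance:
R_inner film = 1/(h_i·2πr₁L) = 1/(1470×2π×0.021×12.5) = 4.125×10^-4 K/W
R_brass pipe wall = ln(25.5/21)/(2π×102×12.5) = 2.424×10^-5 K/W
R_expanded polystyrene = ln(60.5/25.5)/(2π×0.0359×12.5) = 0.3064 K/W
R_outer film = 1/(h_o·2πr_oL) = 1/(26.3×2π×0.0605×12.5) = 0.008002 K/W
R_total = 0.3149 K/W
Q = ΔT/R_total = 48/0.3149

Q ≈ 152 W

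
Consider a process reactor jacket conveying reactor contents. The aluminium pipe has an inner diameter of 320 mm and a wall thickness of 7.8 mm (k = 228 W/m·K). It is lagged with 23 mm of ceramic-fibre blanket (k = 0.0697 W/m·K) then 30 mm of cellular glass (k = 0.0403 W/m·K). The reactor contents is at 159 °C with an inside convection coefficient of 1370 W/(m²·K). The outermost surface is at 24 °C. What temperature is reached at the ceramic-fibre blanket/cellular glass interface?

Cylindrical conduction, so R = ln(r₂/r₁)/(2πkL) per layer, in series:
R_inner film = 1/(h_i·2πr₁L) = 1/(1370×2π×0.16×1) = 7.261×10^-4 K/W
R_aluminium pipe wall = ln(167.8/160)/(2π×228×1) = 3.323×10^-5 K/W
R_ceramic-fibre blanket = ln(190.8/167.8)/(2π×0.0697×1) = 0.2933 K/W
R_cellular glass = ln(220.8/190.8)/(2π×0.0403×1) = 0.5767 K/W
R_total = 0.8708 K/W
Q = ΔT/R_total = 135/0.8708
Q = 155 W/m
T_interface = T_inner − Q·ΣR(inner→interface) = 159 − 155×0.2941

T ≈ 113 °C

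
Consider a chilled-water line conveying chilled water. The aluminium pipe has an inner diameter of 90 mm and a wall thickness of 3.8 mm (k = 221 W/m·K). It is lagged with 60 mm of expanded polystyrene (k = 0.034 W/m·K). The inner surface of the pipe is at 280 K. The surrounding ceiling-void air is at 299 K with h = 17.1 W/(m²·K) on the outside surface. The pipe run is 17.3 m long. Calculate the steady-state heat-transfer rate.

Q ≈ 85.6 W

Radial resistances (cylindrical: R_cond = ln(r_o/r_i)/(2πkL), R_conv = 1/(h·2πrL)):
R_aluminium pipe wall = ln(48.8/45)/(2π×221×17.3) = 3.375×10^-6 K/W
R_expanded polystyrene = ln(108.8/48.8)/(2π×0.034×17.3) = 0.2169 K/W
R_outer film = 1/(h_o·2πr_oL) = 1/(17.1×2π×0.1088×17.3) = 0.004945 K/W
R_total = 0.2219 K/W
Q = ΔT/R_total = 19/0.2219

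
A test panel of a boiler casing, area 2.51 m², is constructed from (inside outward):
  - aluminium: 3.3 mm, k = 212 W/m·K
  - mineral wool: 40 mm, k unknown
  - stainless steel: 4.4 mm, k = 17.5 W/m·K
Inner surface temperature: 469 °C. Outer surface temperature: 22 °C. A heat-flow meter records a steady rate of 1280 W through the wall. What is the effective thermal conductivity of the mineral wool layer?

k ≈ 0.0456 W/(m·K)

Series thermal resistances:
R_aluminium = L/(kA) = 0.0033/(212×2.51) = 6.202×10^-6 K/W
R_stainless steel = L/(kA) = 0.0044/(17.5×2.51) = 1.002×10^-4 K/W
Sum of known resistances R_other = 1.064×10^-4 K/W
Total R = ΔT/Q = 447/1280 = 0.3492 K/W
R_mineral wool = R_total − R_other = 0.3491 K/W
k = L/(R·A) = 0.04/(0.3491×2.51)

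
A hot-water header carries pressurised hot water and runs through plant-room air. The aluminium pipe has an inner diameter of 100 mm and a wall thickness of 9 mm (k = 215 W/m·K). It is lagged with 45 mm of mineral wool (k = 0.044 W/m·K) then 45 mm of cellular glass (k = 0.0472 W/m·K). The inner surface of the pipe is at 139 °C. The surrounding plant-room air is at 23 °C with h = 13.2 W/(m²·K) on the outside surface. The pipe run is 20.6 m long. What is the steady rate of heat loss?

Q ≈ 715 W

Cylindrical conduction, so R = ln(r₂/r₁)/(2πkL) per layer, in series:
R_aluminium pipe wall = ln(59/50)/(2π×215×20.6) = 5.948×10^-6 K/W
R_mineral wool = ln(104/59)/(2π×0.044×20.6) = 0.09953 K/W
R_cellular glass = ln(149/104)/(2π×0.0472×20.6) = 0.05885 K/W
R_outer film = 1/(h_o·2πr_oL) = 1/(13.2×2π×0.149×20.6) = 0.003928 K/W
R_total = 0.1623 K/W
Q = ΔT/R_total = 116/0.1623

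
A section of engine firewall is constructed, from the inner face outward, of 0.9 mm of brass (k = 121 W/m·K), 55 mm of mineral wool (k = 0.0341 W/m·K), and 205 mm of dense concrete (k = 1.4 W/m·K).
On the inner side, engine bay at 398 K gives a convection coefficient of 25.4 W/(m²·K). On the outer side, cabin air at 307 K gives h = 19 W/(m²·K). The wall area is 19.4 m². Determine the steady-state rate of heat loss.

Using the resistance-network approach (series):
R_inner film = 1/(h_i·A) = 1/(25.4×19.4) = 0.002029 K/W
R_brass = L/(kA) = 0.0009/(121×19.4) = 3.834×10^-7 K/W
R_mineral wool = L/(kA) = 0.055/(0.0341×19.4) = 0.08314 K/W
R_dense concrete = L/(kA) = 0.205/(1.4×19.4) = 0.007548 K/W
R_outer film = 1/(h_o·A) = 1/(19×19.4) = 0.002713 K/W
R_total = 0.09543 K/W
Q = ΔT / R_total = 91 / 0.09543

Q ≈ 954 W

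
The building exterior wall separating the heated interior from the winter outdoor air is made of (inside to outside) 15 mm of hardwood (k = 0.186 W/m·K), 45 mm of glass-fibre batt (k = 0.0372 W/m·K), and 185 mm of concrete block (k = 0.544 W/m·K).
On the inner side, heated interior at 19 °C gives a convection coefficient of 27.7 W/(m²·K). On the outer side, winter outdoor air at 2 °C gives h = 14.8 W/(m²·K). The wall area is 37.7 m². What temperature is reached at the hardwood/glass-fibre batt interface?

T ≈ 17.9 °C

Thermal resistances in series:
R_inner film = 1/(h_i·A) = 1/(27.7×37.7) = 9.576×10^-4 K/W
R_hardwood = L/(kA) = 0.015/(0.186×37.7) = 0.002139 K/W
R_glass-fibre batt = L/(kA) = 0.045/(0.0372×37.7) = 0.03209 K/W
R_concrete block = L/(kA) = 0.185/(0.544×37.7) = 0.009021 K/W
R_outer film = 1/(h_o·A) = 1/(14.8×37.7) = 0.001792 K/W
R_total = 0.046 K/W;  Q = ΔT/R_total = 17/0.046 = 369.6 W
T_interface = T_inner − Q·ΣR(inner→interface) = 19 − 370×0.003097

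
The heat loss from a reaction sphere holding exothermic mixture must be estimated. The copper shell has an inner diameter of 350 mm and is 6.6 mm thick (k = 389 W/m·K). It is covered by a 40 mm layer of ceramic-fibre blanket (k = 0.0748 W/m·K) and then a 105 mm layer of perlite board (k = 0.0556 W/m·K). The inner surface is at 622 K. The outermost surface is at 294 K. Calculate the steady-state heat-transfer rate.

Q ≈ 105 W

For a spherical shell R = (1/r₁ − 1/r₂)/(4πk); film R = 1/(h·4πr²). In series:
R_copper shell = (1/0.175 − 1/0.1816)/(4π×389) = 4.248×10^-5 K/W
R_ceramic-fibre blanket = (1/0.1816 − 1/0.2216)/(4π×0.0748) = 1.057 K/W
R_perlite board = (1/0.2216 − 1/0.3266)/(4π×0.0556) = 2.076 K/W
R_total = 3.134 K/W
Q = ΔT/R_total = 328/3.134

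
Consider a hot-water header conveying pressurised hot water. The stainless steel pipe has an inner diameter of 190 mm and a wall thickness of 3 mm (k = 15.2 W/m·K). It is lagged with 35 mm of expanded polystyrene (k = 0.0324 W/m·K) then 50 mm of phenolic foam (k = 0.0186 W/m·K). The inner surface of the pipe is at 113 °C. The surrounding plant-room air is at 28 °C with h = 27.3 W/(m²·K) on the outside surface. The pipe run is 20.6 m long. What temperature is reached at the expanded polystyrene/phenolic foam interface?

Treating each annulus and film as a series resistance:
R_stainless steel pipe wall = ln(98/95)/(2π×15.2×20.6) = 1.58×10^-5 K/W
R_expanded polystyrene = ln(133/98)/(2π×0.0324×20.6) = 0.07282 K/W
R_phenolic foam = ln(183/133)/(2π×0.0186×20.6) = 0.1326 K/W
R_outer film = 1/(h_o·2πr_oL) = 1/(27.3×2π×0.183×20.6) = 0.001546 K/W
R_total = 0.2069 K/W
Q = ΔT/R_total = 85/0.2069
Q = 411 W
T_interface = T_inner − Q·ΣR(inner→interface) = 113 − 411×0.07284

T ≈ 83.1 °C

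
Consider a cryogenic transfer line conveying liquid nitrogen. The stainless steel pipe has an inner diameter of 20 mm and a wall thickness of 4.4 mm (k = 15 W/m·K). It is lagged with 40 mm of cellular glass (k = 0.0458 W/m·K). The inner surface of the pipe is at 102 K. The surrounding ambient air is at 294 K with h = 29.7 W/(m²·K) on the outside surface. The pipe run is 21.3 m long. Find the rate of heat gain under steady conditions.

Per-layer cylindrical resistances, series-summed:
R_stainless steel pipe wall = ln(14.4/10)/(2π×15×21.3) = 1.816×10^-4 K/W
R_cellular glass = ln(54.4/14.4)/(2π×0.0458×21.3) = 0.2168 K/W
R_outer film = 1/(h_o·2πr_oL) = 1/(29.7×2π×0.0544×21.3) = 0.004625 K/W
R_total = 0.2216 K/W
Q = ΔT/R_total = 192/0.2216

Q ≈ 866 W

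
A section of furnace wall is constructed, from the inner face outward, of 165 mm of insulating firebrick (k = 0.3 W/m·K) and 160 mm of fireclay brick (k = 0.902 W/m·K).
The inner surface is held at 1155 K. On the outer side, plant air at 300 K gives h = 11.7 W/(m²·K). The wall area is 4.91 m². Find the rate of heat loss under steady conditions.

Using the resistance-network approach (series):
R_insulating firebrick = L/(kA) = 0.165/(0.3×4.91) = 0.112 K/W
R_fireclay brick = L/(kA) = 0.16/(0.902×4.91) = 0.03613 K/W
R_outer film = 1/(h_o·A) = 1/(11.7×4.91) = 0.01741 K/W
R_total = 0.1656 K/W
Q = ΔT / R_total = 855 / 0.1656

Q ≈ 5160 W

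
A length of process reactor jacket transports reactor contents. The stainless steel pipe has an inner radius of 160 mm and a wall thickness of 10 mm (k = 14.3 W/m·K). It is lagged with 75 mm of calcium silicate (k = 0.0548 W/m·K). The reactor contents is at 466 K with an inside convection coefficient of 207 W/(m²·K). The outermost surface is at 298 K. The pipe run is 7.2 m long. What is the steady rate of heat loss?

Q ≈ 1130 W

For a radial system each layer contributes R = ln(r_out/r_in)/(2πkL); films add R = 1/(hA).
R_inner film = 1/(h_i·2πr₁L) = 1/(207×2π×0.16×7.2) = 6.674×10^-4 K/W
R_stainless steel pipe wall = ln(170/160)/(2π×14.3×7.2) = 9.371×10^-5 K/W
R_calcium silicate = ln(245/170)/(2π×0.0548×7.2) = 0.1474 K/W
R_total = 0.1482 K/W
Q = ΔT/R_total = 168/0.1482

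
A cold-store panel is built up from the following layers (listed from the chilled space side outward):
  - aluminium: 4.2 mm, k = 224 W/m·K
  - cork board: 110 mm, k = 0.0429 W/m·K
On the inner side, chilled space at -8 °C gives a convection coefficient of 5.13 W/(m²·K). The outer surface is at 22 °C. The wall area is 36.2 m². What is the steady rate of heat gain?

Q ≈ 394 W

Thermal resistances in series:
R_inner film = 1/(h_i·A) = 1/(5.13×36.2) = 0.005385 K/W
R_aluminium = L/(kA) = 0.0042/(224×36.2) = 5.18×10^-7 K/W
R_cork board = L/(kA) = 0.11/(0.0429×36.2) = 0.07083 K/W
R_total = 0.07622 K/W
Q = ΔT / R_total = 30 / 0.07622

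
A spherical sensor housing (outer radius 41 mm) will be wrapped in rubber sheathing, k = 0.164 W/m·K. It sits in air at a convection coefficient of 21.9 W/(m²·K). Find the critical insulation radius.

r_cr ≈ 15 mm

For a sphere r_cr = 2k/h = 2×0.164/21.9
r_cr = 15 mm; since the bare radius (41 mm) is above r_cr, any added insulation will reduce heat loss.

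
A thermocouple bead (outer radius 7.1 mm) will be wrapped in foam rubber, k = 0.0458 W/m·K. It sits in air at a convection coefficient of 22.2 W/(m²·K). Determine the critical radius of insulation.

r_cr ≈ 4.13 mm

For a sphere r_cr = 2k/h = 2×0.0458/22.2
r_cr = 4.13 mm; since the bare radius (7.1 mm) is above r_cr, any added insulation will reduce heat loss.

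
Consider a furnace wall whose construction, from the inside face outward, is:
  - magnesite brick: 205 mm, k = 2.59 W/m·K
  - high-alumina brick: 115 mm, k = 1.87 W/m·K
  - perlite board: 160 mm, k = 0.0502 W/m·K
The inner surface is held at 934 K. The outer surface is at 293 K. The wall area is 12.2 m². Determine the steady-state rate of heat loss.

Using the resistance-network approach (series):
R_magnesite brick = L/(kA) = 0.205/(2.59×12.2) = 0.006488 K/W
R_high-alumina brick = L/(kA) = 0.115/(1.87×12.2) = 0.005041 K/W
R_perlite board = L/(kA) = 0.16/(0.0502×12.2) = 0.2613 K/W
R_total = 0.2728 K/W
Q = ΔT / R_total = 641 / 0.2728

Q ≈ 2350 W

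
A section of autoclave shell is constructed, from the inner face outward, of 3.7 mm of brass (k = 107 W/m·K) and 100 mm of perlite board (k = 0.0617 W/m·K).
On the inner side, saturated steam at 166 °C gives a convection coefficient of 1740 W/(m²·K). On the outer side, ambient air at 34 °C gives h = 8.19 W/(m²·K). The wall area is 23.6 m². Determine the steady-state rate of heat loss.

Q ≈ 1790 W

Thermal resistances in series:
R_inner film = 1/(h_i·A) = 1/(1740×23.6) = 2.435×10^-5 K/W
R_brass = L/(kA) = 0.0037/(107×23.6) = 1.465×10^-6 K/W
R_perlite board = L/(kA) = 0.1/(0.0617×23.6) = 0.06868 K/W
R_outer film = 1/(h_o·A) = 1/(8.19×23.6) = 0.005174 K/W
R_total = 0.07388 K/W
Q = ΔT / R_total = 132 / 0.07388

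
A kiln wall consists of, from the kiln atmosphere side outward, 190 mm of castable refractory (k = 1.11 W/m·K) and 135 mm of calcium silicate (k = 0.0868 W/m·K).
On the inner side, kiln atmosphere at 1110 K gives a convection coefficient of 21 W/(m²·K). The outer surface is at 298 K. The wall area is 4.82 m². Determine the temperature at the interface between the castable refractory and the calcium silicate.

Thermal resistances in series:
R_inner film = 1/(h_i·A) = 1/(21×4.82) = 0.009879 K/W
R_castable refractory = L/(kA) = 0.19/(1.11×4.82) = 0.03551 K/W
R_calcium silicate = L/(kA) = 0.135/(0.0868×4.82) = 0.3227 K/W
R_total = 0.3681 K/W;  Q = ΔT/R_total = 812/0.3681 = 2206 W
T_interface = T_inner − Q·ΣR(inner→interface) = 1110 − 2210×0.04539

T ≈ 1010 K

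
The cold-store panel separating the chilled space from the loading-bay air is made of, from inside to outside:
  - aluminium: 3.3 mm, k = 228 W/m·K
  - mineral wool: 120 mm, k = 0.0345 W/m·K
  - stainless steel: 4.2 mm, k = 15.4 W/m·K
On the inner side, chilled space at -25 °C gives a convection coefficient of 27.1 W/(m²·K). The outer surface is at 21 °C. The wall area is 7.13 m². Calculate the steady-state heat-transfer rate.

Q ≈ 93.3 W

Thermal resistances in series:
R_inner film = 1/(h_i·A) = 1/(27.1×7.13) = 0.005175 K/W
R_aluminium = L/(kA) = 0.0033/(228×7.13) = 2.03×10^-6 K/W
R_mineral wool = L/(kA) = 0.12/(0.0345×7.13) = 0.4878 K/W
R_stainless steel = L/(kA) = 0.0042/(15.4×7.13) = 3.825×10^-5 K/W
R_total = 0.4931 K/W
Q = ΔT / R_total = 46 / 0.4931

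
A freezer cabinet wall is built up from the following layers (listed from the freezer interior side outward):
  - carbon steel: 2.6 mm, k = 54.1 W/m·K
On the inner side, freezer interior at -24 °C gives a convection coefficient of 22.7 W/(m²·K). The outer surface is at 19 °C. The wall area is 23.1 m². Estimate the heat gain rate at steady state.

Q ≈ 22500 W

Thermal resistances in series:
R_inner film = 1/(h_i·A) = 1/(22.7×23.1) = 0.001907 K/W
R_carbon steel = L/(kA) = 0.0026/(54.1×23.1) = 2.08×10^-6 K/W
R_total = 0.001909 K/W
Q = ΔT / R_total = 43 / 0.001909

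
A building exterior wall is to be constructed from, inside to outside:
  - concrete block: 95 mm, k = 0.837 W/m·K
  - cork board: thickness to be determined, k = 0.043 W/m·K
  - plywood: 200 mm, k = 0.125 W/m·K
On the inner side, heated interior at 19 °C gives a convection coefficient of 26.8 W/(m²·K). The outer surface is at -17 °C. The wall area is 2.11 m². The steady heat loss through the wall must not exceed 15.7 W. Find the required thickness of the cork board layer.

Using the resistance-network approach (series):
R_inner film = 1/(h_i·A) = 1/(26.8×2.11) = 0.01768 K/W
R_concrete block = L/(kA) = 0.095/(0.837×2.11) = 0.05379 K/W
R_plywood = L/(kA) = 0.2/(0.125×2.11) = 0.7583 K/W
Sum of the known resistances R_other = 0.8298 K/W
Required total resistance R_tot = ΔT/Q_allow = 36/15.7 = 2.293 K/W
R_cork board = R_tot − R_other = 1.463 K/W
L = R·k·A = 1.463×0.043×2.11

L ≈ 133 mm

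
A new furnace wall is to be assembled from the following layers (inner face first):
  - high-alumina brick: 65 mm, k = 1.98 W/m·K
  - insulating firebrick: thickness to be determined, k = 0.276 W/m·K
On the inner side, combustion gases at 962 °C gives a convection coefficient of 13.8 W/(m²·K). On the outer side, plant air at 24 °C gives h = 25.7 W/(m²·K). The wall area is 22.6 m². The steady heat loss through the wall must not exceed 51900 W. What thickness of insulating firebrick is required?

L ≈ 72.9 mm

Thermal resistances in series:
R_inner film = 1/(h_i·A) = 1/(13.8×22.6) = 0.003206 K/W
R_high-alumina brick = L/(kA) = 0.065/(1.98×22.6) = 0.001453 K/W
R_outer film = 1/(h_o·A) = 1/(25.7×22.6) = 0.001722 K/W
Sum of the known resistances R_other = 0.006381 K/W
Required total resistance R_tot = ΔT/Q_allow = 938/51900 = 0.01807 K/W
R_insulating firebrick = R_tot − R_other = 0.01169 K/W
L = R·k·A = 0.01169×0.276×22.6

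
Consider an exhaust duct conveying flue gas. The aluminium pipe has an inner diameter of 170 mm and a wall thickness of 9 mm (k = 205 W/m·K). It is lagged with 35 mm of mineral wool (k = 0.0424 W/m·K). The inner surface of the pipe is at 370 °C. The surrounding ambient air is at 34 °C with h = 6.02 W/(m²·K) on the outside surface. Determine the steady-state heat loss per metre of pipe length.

q′ ≈ 241 W/m

Treating each annulus and film as a series resistance:
R_aluminium pipe wall = ln(94/85)/(2π×205×1) = 7.814×10^-5 K/W
R_mineral wool = ln(129/94)/(2π×0.0424×1) = 1.188 K/W
R_outer film = 1/(h_o·2πr_oL) = 1/(6.02×2π×0.129×1) = 0.2049 K/W
R_total = 1.393 K/W
Q = ΔT/R_total = 336/1.393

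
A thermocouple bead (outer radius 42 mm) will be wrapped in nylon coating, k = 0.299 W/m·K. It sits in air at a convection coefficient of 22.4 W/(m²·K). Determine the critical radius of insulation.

For a sphere r_cr = 2k/h = 2×0.299/22.4
r_cr = 26.7 mm; since the bare radius (42 mm) is above r_cr, any added insulation will reduce heat loss.

r_cr ≈ 26.7 mm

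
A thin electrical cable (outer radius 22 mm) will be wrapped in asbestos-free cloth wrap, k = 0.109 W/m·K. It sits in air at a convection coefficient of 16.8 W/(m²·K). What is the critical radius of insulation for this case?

For a cylinder r_cr = k/h = 0.109/16.8
r_cr = 6.49 mm; since the bare radius (22 mm) is above r_cr, any added insulation will reduce heat loss.

r_cr ≈ 6.49 mm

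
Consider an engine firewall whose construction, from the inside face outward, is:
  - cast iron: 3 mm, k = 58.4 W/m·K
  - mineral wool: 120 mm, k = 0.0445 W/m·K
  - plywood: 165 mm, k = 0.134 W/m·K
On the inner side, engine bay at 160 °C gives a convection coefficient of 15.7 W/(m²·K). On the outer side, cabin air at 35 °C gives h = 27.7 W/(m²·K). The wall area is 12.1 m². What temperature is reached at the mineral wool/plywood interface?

T ≈ 74.3 °C

Using the resistance-network approach (series):
R_inner film = 1/(h_i·A) = 1/(15.7×12.1) = 0.005264 K/W
R_cast iron = L/(kA) = 0.003/(58.4×12.1) = 4.245×10^-6 K/W
R_mineral wool = L/(kA) = 0.12/(0.0445×12.1) = 0.2229 K/W
R_plywood = L/(kA) = 0.165/(0.134×12.1) = 0.1018 K/W
R_outer film = 1/(h_o·A) = 1/(27.7×12.1) = 0.002984 K/W
R_total = 0.3329 K/W;  Q = ΔT/R_total = 125/0.3329 = 375.5 W
T_interface = T_inner − Q·ΣR(inner→interface) = 160 − 376×0.2281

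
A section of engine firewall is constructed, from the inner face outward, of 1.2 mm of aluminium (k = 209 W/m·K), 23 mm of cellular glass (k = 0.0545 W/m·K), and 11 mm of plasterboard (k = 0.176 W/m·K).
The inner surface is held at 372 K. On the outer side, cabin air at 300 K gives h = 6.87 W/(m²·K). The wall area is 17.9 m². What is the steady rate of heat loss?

Model the wall as resistances in series:
R_aluminium = L/(kA) = 0.0012/(209×17.9) = 3.208×10^-7 K/W
R_cellular glass = L/(kA) = 0.023/(0.0545×17.9) = 0.02358 K/W
R_plasterboard = L/(kA) = 0.011/(0.176×17.9) = 0.003492 K/W
R_outer film = 1/(h_o·A) = 1/(6.87×17.9) = 0.008132 K/W
R_total = 0.0352 K/W
Q = ΔT / R_total = 72 / 0.0352

Q ≈ 2050 W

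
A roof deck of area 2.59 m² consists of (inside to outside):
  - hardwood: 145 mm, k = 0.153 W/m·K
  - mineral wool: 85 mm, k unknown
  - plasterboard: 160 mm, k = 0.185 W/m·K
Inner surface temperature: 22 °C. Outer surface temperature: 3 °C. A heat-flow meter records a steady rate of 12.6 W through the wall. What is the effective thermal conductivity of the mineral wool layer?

k ≈ 0.0406 W/(m·K)

Series thermal resistances:
R_hardwood = L/(kA) = 0.145/(0.153×2.59) = 0.3659 K/W
R_plasterboard = L/(kA) = 0.16/(0.185×2.59) = 0.3339 K/W
Sum of known resistances R_other = 0.6998 K/W
Total R = ΔT/Q = 19/12.6 = 1.508 K/W
R_mineral wool = R_total − R_other = 0.8081 K/W
k = L/(R·A) = 0.085/(0.8081×2.59)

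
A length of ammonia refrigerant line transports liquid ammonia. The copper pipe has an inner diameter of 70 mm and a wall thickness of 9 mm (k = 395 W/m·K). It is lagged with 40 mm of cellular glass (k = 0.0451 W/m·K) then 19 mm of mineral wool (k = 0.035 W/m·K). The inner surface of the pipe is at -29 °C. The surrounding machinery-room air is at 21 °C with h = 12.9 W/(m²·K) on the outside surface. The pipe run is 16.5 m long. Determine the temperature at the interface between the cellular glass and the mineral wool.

T ≈ 5.27 °C

For a radial system each layer contributes R = ln(r_out/r_in)/(2πkL); films add R = 1/(hA).
R_copper pipe wall = ln(44/35)/(2π×395×16.5) = 5.588×10^-6 K/W
R_cellular glass = ln(84/44)/(2π×0.0451×16.5) = 0.1383 K/W
R_mineral wool = ln(103/84)/(2π×0.035×16.5) = 0.0562 K/W
R_outer film = 1/(h_o·2πr_oL) = 1/(12.9×2π×0.103×16.5) = 0.00726 K/W
R_total = 0.2018 K/W
Q = ΔT/R_total = 50/0.2018
Q = 248 W
T_interface = T_inner + Q·ΣR(inner→interface) = -29 + 248×0.1383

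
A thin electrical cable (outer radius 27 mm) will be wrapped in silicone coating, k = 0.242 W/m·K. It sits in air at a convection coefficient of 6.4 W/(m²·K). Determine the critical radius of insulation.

r_cr ≈ 37.8 mm

For a cylinder r_cr = k/h = 0.242/6.4
r_cr = 37.8 mm; since the bare radius (27 mm) is below r_cr, adding a thin layer of insulation will *increase* heat loss.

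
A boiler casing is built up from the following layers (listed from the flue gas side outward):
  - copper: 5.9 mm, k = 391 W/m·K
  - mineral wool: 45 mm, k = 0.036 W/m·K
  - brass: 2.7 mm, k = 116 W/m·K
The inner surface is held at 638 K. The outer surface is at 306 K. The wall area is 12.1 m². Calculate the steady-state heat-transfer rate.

Model the wall as resistances in series:
R_copper = L/(kA) = 0.0059/(391×12.1) = 1.247×10^-6 K/W
R_mineral wool = L/(kA) = 0.045/(0.036×12.1) = 0.1033 K/W
R_brass = L/(kA) = 0.0027/(116×12.1) = 1.924×10^-6 K/W
R_total = 0.1033 K/W
Q = ΔT / R_total = 332 / 0.1033

Q ≈ 3210 W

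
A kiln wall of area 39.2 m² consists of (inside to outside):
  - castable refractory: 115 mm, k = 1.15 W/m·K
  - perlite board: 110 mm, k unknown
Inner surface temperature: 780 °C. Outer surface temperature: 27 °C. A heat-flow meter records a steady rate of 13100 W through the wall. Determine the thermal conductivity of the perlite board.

Model the wall as resistances in series:
R_castable refractory = L/(kA) = 0.115/(1.15×39.2) = 0.002551 K/W
Sum of known resistances R_other = 0.002551 K/W
Total R = ΔT/Q = 753/13100 = 0.05748 K/W
R_perlite board = R_total − R_other = 0.05493 K/W
k = L/(R·A) = 0.11/(0.05493×39.2)

k ≈ 0.0511 W/(m·K)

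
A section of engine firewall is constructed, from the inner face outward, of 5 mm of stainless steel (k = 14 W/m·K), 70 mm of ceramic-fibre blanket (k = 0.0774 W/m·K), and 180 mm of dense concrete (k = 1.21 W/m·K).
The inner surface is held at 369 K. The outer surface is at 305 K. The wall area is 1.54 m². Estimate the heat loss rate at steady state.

Q ≈ 93.6 W

Treating each layer as a thermal resistance in series:
R_stainless steel = L/(kA) = 0.005/(14×1.54) = 2.319×10^-4 K/W
R_ceramic-fibre blanket = L/(kA) = 0.07/(0.0774×1.54) = 0.5873 K/W
R_dense concrete = L/(kA) = 0.18/(1.21×1.54) = 0.0966 K/W
R_total = 0.6841 K/W
Q = ΔT / R_total = 64 / 0.6841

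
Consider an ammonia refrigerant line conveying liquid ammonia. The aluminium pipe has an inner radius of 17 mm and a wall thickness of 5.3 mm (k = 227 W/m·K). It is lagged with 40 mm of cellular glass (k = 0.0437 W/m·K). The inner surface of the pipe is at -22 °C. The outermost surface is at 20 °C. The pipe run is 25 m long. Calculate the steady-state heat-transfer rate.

For a radial system each layer contributes R = ln(r_out/r_in)/(2πkL); films add R = 1/(hA).
R_aluminium pipe wall = ln(22.3/17)/(2π×227×25) = 7.611×10^-6 K/W
R_cellular glass = ln(62.3/22.3)/(2π×0.0437×25) = 0.1497 K/W
R_total = 0.1497 K/W
Q = ΔT/R_total = 42/0.1497

Q ≈ 281 W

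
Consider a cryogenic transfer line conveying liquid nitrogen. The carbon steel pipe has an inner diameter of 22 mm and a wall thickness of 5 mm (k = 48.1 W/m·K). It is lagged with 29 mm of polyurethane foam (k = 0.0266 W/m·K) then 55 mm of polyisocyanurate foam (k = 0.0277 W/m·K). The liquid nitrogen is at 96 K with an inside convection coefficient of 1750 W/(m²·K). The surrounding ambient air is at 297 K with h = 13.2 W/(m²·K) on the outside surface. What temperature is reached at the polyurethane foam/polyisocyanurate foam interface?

T ≈ 210 K

Treating each annulus and film as a series resistance:
R_inner film = 1/(h_i·2πr₁L) = 1/(1750×2π×0.011×1) = 0.008268 K/W
R_carbon steel pipe wall = ln(16/11)/(2π×48.1×1) = 0.00124 K/W
R_polyurethane foam = ln(45/16)/(2π×0.0266×1) = 6.187 K/W
R_polyisocyanurate foam = ln(100/45)/(2π×0.0277×1) = 4.588 K/W
R_outer film = 1/(h_o·2πr_oL) = 1/(13.2×2π×0.1×1) = 0.1206 K/W
R_total = 10.91 K/W
Q = ΔT/R_total = 201/10.91
Q = 18.4 W/m
T_interface = T_inner + Q·ΣR(inner→interface) = 96 + 18.4×6.197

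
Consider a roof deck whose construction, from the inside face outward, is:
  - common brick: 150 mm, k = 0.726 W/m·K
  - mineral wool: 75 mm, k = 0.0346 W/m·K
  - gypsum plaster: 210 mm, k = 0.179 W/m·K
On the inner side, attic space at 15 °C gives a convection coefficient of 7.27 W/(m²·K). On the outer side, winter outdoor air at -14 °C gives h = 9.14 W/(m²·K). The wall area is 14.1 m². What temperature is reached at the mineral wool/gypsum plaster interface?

T ≈ -4.2 °C

Series thermal resistances:
R_inner film = 1/(h_i·A) = 1/(7.27×14.1) = 0.009755 K/W
R_common brick = L/(kA) = 0.15/(0.726×14.1) = 0.01465 K/W
R_mineral wool = L/(kA) = 0.075/(0.0346×14.1) = 0.1537 K/W
R_gypsum plaster = L/(kA) = 0.21/(0.179×14.1) = 0.0832 K/W
R_outer film = 1/(h_o·A) = 1/(9.14×14.1) = 0.00776 K/W
R_total = 0.2691 K/W;  Q = ΔT/R_total = 29/0.2691 = 107.8 W
T_interface = T_inner − Q·ΣR(inner→interface) = 15 − 108×0.1781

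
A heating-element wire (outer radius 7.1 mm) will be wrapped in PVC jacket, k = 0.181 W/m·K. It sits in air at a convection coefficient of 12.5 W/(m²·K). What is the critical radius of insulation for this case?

r_cr ≈ 14.5 mm

For a cylinder r_cr = k/h = 0.181/12.5
r_cr = 14.5 mm; since the bare radius (7.1 mm) is below r_cr, adding a thin layer of insulation will *increase* heat loss.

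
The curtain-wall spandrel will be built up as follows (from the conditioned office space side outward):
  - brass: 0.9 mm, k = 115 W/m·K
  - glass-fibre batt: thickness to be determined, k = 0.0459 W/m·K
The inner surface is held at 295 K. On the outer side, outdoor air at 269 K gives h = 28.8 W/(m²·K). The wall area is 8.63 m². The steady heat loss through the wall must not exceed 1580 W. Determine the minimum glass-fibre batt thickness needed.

L ≈ 4.92 mm

Model the wall as resistances in series:
R_brass = L/(kA) = 0.0009/(115×8.63) = 9.068×10^-7 K/W
R_outer film = 1/(h_o·A) = 1/(28.8×8.63) = 0.004023 K/W
Sum of the known resistances R_other = 0.004024 K/W
Required total resistance R_tot = ΔT/Q_allow = 26/1580 = 0.01646 K/W
R_glass-fibre batt = R_tot − R_other = 0.01243 K/W
L = R·k·A = 0.01243×0.0459×8.63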